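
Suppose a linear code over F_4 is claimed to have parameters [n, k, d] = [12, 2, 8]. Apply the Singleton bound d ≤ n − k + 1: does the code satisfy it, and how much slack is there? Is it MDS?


Singleton RHS = n − k + 1 = 11, slack = 3, bound satisfied, not MDS.

Singleton bound: d ≤ n − k + 1.
Here n = 12, k = 2, so n − k + 1 = 11.
Given d = 8, check d ≤ 11: YES.
Slack = (n − k + 1) − d = 3.
The code is NOT MDS (slack = 3 > 0).
Description: the claimed parameters are [12, 2, 8]_4; such a code would be non-MDS.


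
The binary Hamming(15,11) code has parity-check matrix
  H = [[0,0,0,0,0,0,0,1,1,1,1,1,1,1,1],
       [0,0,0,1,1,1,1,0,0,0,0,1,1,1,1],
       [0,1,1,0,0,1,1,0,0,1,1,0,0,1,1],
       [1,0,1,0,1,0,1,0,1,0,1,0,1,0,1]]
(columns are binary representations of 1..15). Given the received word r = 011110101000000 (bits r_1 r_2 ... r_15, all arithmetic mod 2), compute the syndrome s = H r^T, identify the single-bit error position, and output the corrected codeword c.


s = (1, 1, 1, 0)^T, error position = 14, corrected codeword c = 011110101000010

Compute s = H r^T mod 2 one row at a time:
  s_1 = 0 + 1 + 0 + 0 + 0 + 0 + 0 + 0 = 1 ≡ 1 (mod 2).
  s_2 = 1 + 1 + 0 + 1 + 0 + 0 + 0 + 0 = 3 ≡ 1 (mod 2).
  s_3 = 1 + 1 + 0 + 1 + 0 + 0 + 0 + 0 = 3 ≡ 1 (mod 2).
  s_4 = 0 + 1 + 1 + 1 + 1 + 0 + 0 + 0 = 4 ≡ 0 (mod 2).
s = (1, 1, 1, 0)^T — this equals column 14 of H (binary 1110), so error is at position 14.
Correct: flip bit 14 of r = 011110101000000 to get c = 011110101000010.


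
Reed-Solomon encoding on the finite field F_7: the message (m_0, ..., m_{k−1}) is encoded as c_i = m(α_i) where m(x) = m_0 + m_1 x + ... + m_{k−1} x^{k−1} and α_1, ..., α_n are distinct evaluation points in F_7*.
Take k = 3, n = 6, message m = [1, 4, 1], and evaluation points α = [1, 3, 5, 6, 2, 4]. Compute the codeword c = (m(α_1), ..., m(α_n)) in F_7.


c = [6, 1, 4, 5, 6, 5]

Message polynomial: m(x) = 1 + 4·x + 1·x^2 (mod 7).
For each evaluation point α_i, compute m(α_i) mod 7:
  α_1 = 1: Horner steps 1 → 5 → 6, so m(1) = 6.
  α_2 = 3: Horner steps 1 → 0 → 1, so m(3) = 1.
  α_3 = 5: Horner steps 1 → 2 → 4, so m(5) = 4.
  α_4 = 6: Horner steps 1 → 3 → 5, so m(6) = 5.
  α_5 = 2: Horner steps 1 → 6 → 6, so m(2) = 6.
  α_6 = 4: Horner steps 1 → 1 → 5, so m(4) = 5.
Codeword c = [6, 1, 4, 5, 6, 5] ∈ F_7^6.


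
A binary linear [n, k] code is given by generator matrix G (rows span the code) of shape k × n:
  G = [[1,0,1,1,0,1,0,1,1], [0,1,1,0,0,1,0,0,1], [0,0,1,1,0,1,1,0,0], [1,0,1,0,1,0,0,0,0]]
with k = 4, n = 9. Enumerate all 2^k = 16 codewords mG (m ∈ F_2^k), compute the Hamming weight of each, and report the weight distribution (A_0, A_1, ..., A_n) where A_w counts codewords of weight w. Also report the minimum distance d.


Weight distribution: A_0 = 1, A_3 = 1, A_4 = 5, A_5 = 6, A_6 = 2, A_7 = 1. Minimum distance d = 3.

Enumerate all 2^4 = 16 messages m ∈ F_2^4.
For each, compute codeword c = mG in F_2^9, then tally its weight.
  m = 0000 → c = 000000000, weight = 0.
  m = 1000 → c = 101101011, weight = 6.
  m = 0100 → c = 011001001, weight = 4.
  m = 1100 → c = 110100010, weight = 4.
  m = 0010 → c = 001101100, weight = 4.
  m = 1010 → c = 100000111, weight = 4.
  m = 0110 → c = 010100101, weight = 4.
  m = 1110 → c = 111001110, weight = 6.
  m = 0001 → c = 101010000, weight = 3.
  m = 1001 → c = 000111011, weight = 5.
  m = 0101 → c = 110011001, weight = 5.
  m = 1101 → c = 011110010, weight = 5.
  m = 0011 → c = 100111100, weight = 5.
  m = 1011 → c = 001010111, weight = 5.
  m = 0111 → c = 111110101, weight = 7.
  m = 1111 → c = 010011110, weight = 5.
Tally weights:
  weight 0: 1 codewords.
  weight 3: 1 codewords.
  weight 4: 5 codewords.
  weight 5: 6 codewords.
  weight 6: 2 codewords.
  weight 7: 1 codewords.
Minimum distance d = smallest w > 0 with A_w > 0 = 3.
Sanity: Σ A_w = 16 = 2^4 = 16 ✓.


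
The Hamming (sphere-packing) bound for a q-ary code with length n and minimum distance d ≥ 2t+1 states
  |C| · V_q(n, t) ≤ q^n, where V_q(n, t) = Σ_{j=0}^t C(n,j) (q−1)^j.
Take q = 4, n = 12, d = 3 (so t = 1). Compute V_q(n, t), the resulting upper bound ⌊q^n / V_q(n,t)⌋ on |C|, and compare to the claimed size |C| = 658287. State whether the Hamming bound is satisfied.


V_q(n, t) = 37, q^n = 16777216, Hamming bound = 453438, |C| = 658287 > bound (violated).

Step 1: Compute V_q(n, t) = Σ_{j=0}^1 C(n, j) (q−1)^j.
  j = 0: C(12,0)·(3)^0 = 1·1 = 1.
  j = 1: C(12,1)·(3)^1 = 12·3 = 36.
  V_q(n, t) = 1 + 36 = 37.
Step 2: q^n = 4^12 = 16777216.
Step 3: Hamming bound ⌊q^n / V_q(n,t)⌋ = ⌊16777216/37⌋ = 453438.
Step 4: Compare |C| = 658287 to 453438: violated.
The claimed |C| lies above the Hamming bound, so no 4-ary code of length 12 with d ≥ 3 can have 658287 codewords.


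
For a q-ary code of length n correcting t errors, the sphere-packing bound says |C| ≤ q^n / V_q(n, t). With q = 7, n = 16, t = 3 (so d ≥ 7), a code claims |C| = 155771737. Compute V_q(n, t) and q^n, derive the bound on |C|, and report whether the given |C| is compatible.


V_q(n, t) = 125377, q^n = 33232930569601, Hamming bound = 265064011, |C| = 155771737 ≤ bound (satisfied).

Step 1: Compute V_q(n, t) = Σ_{j=0}^3 C(n, j) (q−1)^j.
  j = 0: C(16,0)·(6)^0 = 1·1 = 1.
  j = 1: C(16,1)·(6)^1 = 16·6 = 96.
  j = 2: C(16,2)·(6)^2 = 120·36 = 4320.
  j = 3: C(16,3)·(6)^3 = 560·216 = 120960.
  V_q(n, t) = 1 + 96 + 4320 + 120960 = 125377.
Step 2: q^n = 7^16 = 33232930569601.
Step 3: Hamming bound ⌊q^n / V_q(n,t)⌋ = ⌊33232930569601/125377⌋ = 265064011.
Step 4: Compare |C| = 155771737 to 265064011: satisfied.
The claimed |C| lies below the Hamming bound.


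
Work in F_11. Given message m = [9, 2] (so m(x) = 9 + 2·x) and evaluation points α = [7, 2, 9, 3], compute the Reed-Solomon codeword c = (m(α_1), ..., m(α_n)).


c = [1, 2, 5, 4]

Message polynomial: m(x) = 9 + 2·x (mod 11).
For each evaluation point α_i, compute m(α_i) mod 11:
  α_1 = 7: Horner steps 2 → 1, so m(7) = 1.
  α_2 = 2: Horner steps 2 → 2, so m(2) = 2.
  α_3 = 9: Horner steps 2 → 5, so m(9) = 5.
  α_4 = 3: Horner steps 2 → 4, so m(3) = 4.
Codeword c = [1, 2, 5, 4] ∈ F_11^4.


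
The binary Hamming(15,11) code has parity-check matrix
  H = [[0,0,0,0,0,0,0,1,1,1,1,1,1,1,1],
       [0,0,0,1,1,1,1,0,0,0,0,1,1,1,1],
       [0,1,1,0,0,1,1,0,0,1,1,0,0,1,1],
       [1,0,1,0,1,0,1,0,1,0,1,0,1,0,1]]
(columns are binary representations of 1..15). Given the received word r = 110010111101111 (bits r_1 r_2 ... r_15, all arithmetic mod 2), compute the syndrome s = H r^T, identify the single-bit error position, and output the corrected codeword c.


s = (1, 0, 1, 0)^T, error position = 10, corrected codeword c = 110010111001111

Compute s = H r^T mod 2 one row at a time:
  s_1 = 1 + 1 + 1 + 0 + 1 + 1 + 1 + 1 = 7 ≡ 1 (mod 2).
  s_2 = 0 + 1 + 0 + 1 + 1 + 1 + 1 + 1 = 6 ≡ 0 (mod 2).
  s_3 = 1 + 0 + 0 + 1 + 1 + 0 + 1 + 1 = 5 ≡ 1 (mod 2).
  s_4 = 1 + 0 + 1 + 1 + 1 + 0 + 1 + 1 = 6 ≡ 0 (mod 2).
s = (1, 0, 1, 0)^T — this equals column 10 of H (binary 1010), so error is at position 10.
Correct: flip bit 10 of r = 110010111101111 to get c = 110010111001111.


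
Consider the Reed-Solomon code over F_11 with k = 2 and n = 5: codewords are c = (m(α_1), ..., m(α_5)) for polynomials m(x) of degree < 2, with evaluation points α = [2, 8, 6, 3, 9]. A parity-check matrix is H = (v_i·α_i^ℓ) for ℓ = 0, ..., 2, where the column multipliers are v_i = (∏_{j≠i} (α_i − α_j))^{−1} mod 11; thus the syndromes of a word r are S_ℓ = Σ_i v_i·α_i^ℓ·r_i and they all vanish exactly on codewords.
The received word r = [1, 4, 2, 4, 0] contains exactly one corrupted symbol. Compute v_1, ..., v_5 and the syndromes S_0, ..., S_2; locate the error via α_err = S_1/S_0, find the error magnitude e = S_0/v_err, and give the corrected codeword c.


S = (3, 2, 5), error at position 2, error magnitude e = 7, c = [1, 8, 2, 4, 0].

Step 1: column multipliers v_i = (∏_{j≠i}(α_i − α_j))^{−1} mod 11.
  i = 1 (α = 2): (2−8)(2−6)(2−3)(2−9) = (−6)·(−4)·(−1)·(−7) = 168 ≡ 3, so v_1 = 3^{−1} = 4 (mod 11).
  i = 2 (α = 8): (8−2)(8−6)(8−3)(8−9) = 6·2·5·(−1) = −60 ≡ 6, so v_2 = 6^{−1} = 2 (mod 11).
  i = 3 (α = 6): (6−2)(6−8)(6−3)(6−9) = 4·(−2)·3·(−3) = 72 ≡ 6, so v_3 = 6^{−1} = 2 (mod 11).
  i = 4 (α = 3): (3−2)(3−8)(3−6)(3−9) = 1·(−5)·(−3)·(−6) = −90 ≡ 9, so v_4 = 9^{−1} = 5 (mod 11).
  i = 5 (α = 9): (9−2)(9−8)(9−6)(9−3) = 7·1·3·6 = 126 ≡ 5, so v_5 = 5^{−1} = 9 (mod 11).
  v = [4, 2, 2, 5, 9].
Step 2: syndromes of r = [1, 4, 2, 4, 0] (all sums mod 11).
  S_0 = Σ v_i r_i = 4·1 + 2·4 + 2·2 + 5·4 + 9·0 = 36 ≡ 3.
  S_1 = Σ v_i α_i r_i = 4·2·1 + 2·8·4 + 2·6·2 + 5·3·4 + 9·9·0 = 156 ≡ 2.
  α_i^2 mod 11 = [4, 9, 3, 9, 4].
  S_2 = Σ v_i α_i^2 r_i = 4·4·1 + 2·9·4 + 2·3·2 + 5·9·4 + 9·4·0 = 280 ≡ 5.
  S = (3, 2, 5) ≠ 0, so r is not a codeword (an error is present).
Step 3: locate the error. For a single error e at position i, S_ℓ = v_i·e·α_i^ℓ, so α_err = S_1/S_0.
  S_0^{−1} = 3^{−1} = 4 (mod 11), so α_err = 2·4 = 8 ≡ 8 = α_2. Error position i = 2.
  Consistency check: S_2/S_1 = 5·6 = 30 ≡ 8 = α_err ✓ (single-error assumption holds).
Step 4: error magnitude e = S_0/v_2 = S_0·∏_{j≠2}(α_2 − α_j) = 3·6 = 18 ≡ 7 (mod 11).
Step 5: correct position 2: c_2 = r_2 − e = 4 − 7 ≡ 8 (mod 11). Hence c = [1, 8, 2, 4, 0].
  Check: interpolating c through the α_i gives m(x) = 6 + 3·x (degree < 2) with m(α_i) = c_i for every i, so c is indeed a codeword.


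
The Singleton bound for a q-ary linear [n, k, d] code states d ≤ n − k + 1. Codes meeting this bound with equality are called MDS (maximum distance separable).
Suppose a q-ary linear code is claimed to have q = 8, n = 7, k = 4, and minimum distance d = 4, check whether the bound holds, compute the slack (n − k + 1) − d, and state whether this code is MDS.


Singleton RHS = n − k + 1 = 4, slack = 0, bound satisfied, MDS.

Singleton bound: d ≤ n − k + 1.
Here n = 7, k = 4, so n − k + 1 = 4.
Given d = 4, check d ≤ 4: YES.
Slack = (n − k + 1) − d = 0.
The code is MDS (slack = 0).
Description: the claimed parameters are [7, 4, 4]_8; such a code would be MDS (meets Singleton bound).


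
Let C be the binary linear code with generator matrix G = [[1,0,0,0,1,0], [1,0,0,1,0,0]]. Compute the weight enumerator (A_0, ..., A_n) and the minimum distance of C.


Weight distribution: A_0 = 1, A_2 = 3. Minimum distance d = 2.

Enumerate all 2^2 = 4 messages m ∈ F_2^2.
For each, compute codeword c = mG in F_2^6, then tally its weight.
  m = 00 → c = 000000, weight = 0.
  m = 10 → c = 100010, weight = 2.
  m = 01 → c = 100100, weight = 2.
  m = 11 → c = 000110, weight = 2.
Tally weights:
  weight 0: 1 codewords.
  weight 2: 3 codewords.
Minimum distance d = smallest w > 0 with A_w > 0 = 2.
Sanity: Σ A_w = 4 = 2^2 = 4 ✓.


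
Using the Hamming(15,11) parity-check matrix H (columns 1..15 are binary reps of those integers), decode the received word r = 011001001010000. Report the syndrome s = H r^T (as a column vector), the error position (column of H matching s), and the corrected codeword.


s = (0, 1, 0, 1)^T, error position = 5, corrected codeword c = 011011001010000

Compute s = H r^T mod 2 one row at a time:
  s_1 = 0 + 1 + 0 + 1 + 0 + 0 + 0 + 0 = 2 ≡ 0 (mod 2).
  s_2 = 0 + 0 + 1 + 0 + 0 + 0 + 0 + 0 = 1 ≡ 1 (mod 2).
  s_3 = 1 + 1 + 1 + 0 + 0 + 1 + 0 + 0 = 4 ≡ 0 (mod 2).
  s_4 = 0 + 1 + 0 + 0 + 1 + 1 + 0 + 0 = 3 ≡ 1 (mod 2).
s = (0, 1, 0, 1)^T — this equals column 5 of H (binary 0101), so error is at position 5.
Correct: flip bit 5 of r = 011001001010000 to get c = 011011001010000.


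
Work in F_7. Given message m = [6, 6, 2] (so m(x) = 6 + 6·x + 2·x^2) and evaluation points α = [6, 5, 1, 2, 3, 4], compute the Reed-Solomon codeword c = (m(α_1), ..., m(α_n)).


c = [2, 2, 0, 5, 0, 6]

Message polynomial: m(x) = 6 + 6·x + 2·x^2 (mod 7).
For each evaluation point α_i, compute m(α_i) mod 7:
  α_1 = 6: Horner steps 2 → 4 → 2, so m(6) = 2.
  α_2 = 5: Horner steps 2 → 2 → 2, so m(5) = 2.
  α_3 = 1: Horner steps 2 → 1 → 0, so m(1) = 0.
  α_4 = 2: Horner steps 2 → 3 → 5, so m(2) = 5.
  α_5 = 3: Horner steps 2 → 5 → 0, so m(3) = 0.
  α_6 = 4: Horner steps 2 → 0 → 6, so m(4) = 6.
Codeword c = [2, 2, 0, 5, 0, 6] ∈ F_7^6.


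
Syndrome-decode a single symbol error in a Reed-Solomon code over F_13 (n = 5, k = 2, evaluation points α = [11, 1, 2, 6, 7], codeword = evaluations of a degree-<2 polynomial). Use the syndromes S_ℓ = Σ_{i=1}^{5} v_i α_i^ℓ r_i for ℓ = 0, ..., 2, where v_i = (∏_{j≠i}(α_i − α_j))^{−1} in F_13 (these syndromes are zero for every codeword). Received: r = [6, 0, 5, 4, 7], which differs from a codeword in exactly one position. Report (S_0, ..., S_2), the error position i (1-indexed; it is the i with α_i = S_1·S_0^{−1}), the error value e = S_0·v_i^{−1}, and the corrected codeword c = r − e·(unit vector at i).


S = (11, 11, 11), error at position 2, error magnitude e = 11, c = [6, 2, 5, 4, 7].

Step 1: column multipliers v_i = (∏_{j≠i}(α_i − α_j))^{−1} mod 13.
  i = 1 (α = 11): (11−1)(11−2)(11−6)(11−7) = 10·9·5·4 = 1800 ≡ 6, so v_1 = 6^{−1} = 11 (mod 13).
  i = 2 (α = 1): (1−11)(1−2)(1−6)(1−7) = (−10)·(−1)·(−5)·(−6) = 300 ≡ 1, so v_2 = 1^{−1} = 1 (mod 13).
  i = 3 (α = 2): (2−11)(2−1)(2−6)(2−7) = (−9)·1·(−4)·(−5) = −180 ≡ 2, so v_3 = 2^{−1} = 7 (mod 13).
  i = 4 (α = 6): (6−11)(6−1)(6−2)(6−7) = (−5)·5·4·(−1) = 100 ≡ 9, so v_4 = 9^{−1} = 3 (mod 13).
  i = 5 (α = 7): (7−11)(7−1)(7−2)(7−6) = (−4)·6·5·1 = −120 ≡ 10, so v_5 = 10^{−1} = 4 (mod 13).
  v = [11, 1, 7, 3, 4].
Step 2: syndromes of r = [6, 0, 5, 4, 7] (all sums mod 13).
  S_0 = Σ v_i r_i = 11·6 + 1·0 + 7·5 + 3·4 + 4·7 = 141 ≡ 11.
  S_1 = Σ v_i α_i r_i = 11·11·6 + 1·1·0 + 7·2·5 + 3·6·4 + 4·7·7 = 1064 ≡ 11.
  α_i^2 mod 13 = [4, 1, 4, 10, 10].
  S_2 = Σ v_i α_i^2 r_i = 11·4·6 + 1·1·0 + 7·4·5 + 3·10·4 + 4·10·7 = 804 ≡ 11.
  S = (11, 11, 11) ≠ 0, so r is not a codeword (an error is present).
Step 3: locate the error. For a single error e at position i, S_ℓ = v_i·e·α_i^ℓ, so α_err = S_1/S_0.
  S_0^{−1} = 11^{−1} = 6 (mod 13), so α_err = 11·6 = 66 ≡ 1 = α_2. Error position i = 2.
  Consistency check: S_2/S_1 = 11·6 = 66 ≡ 1 = α_err ✓ (single-error assumption holds).
Step 4: error magnitude e = S_0/v_2 = S_0·∏_{j≠2}(α_2 − α_j) = 11·1 = 11 ≡ 11 (mod 13).
Step 5: correct position 2: c_2 = r_2 − e = 0 − 11 ≡ 2 (mod 13). Hence c = [6, 2, 5, 4, 7].
  Check: interpolating c through the α_i gives m(x) = 12 + 3·x (degree < 2) with m(α_i) = c_i for every i, so c is indeed a codeword.


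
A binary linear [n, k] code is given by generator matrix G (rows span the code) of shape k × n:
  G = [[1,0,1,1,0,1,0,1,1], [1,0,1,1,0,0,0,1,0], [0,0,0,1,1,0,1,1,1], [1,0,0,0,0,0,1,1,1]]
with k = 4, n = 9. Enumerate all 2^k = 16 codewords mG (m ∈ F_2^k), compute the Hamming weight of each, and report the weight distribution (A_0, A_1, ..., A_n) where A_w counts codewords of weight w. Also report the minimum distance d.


Weight distribution: A_0 = 1, A_2 = 1, A_3 = 2, A_4 = 5, A_5 = 6, A_6 = 1. Minimum distance d = 2.

Enumerate all 2^4 = 16 messages m ∈ F_2^4.
For each, compute codeword c = mG in F_2^9, then tally its weight.
  m = 0000 → c = 000000000, weight = 0.
  m = 1000 → c = 101101011, weight = 6.
  m = 0100 → c = 101100010, weight = 4.
  m = 1100 → c = 000001001, weight = 2.
  m = 0010 → c = 000110111, weight = 5.
  m = 1010 → c = 101011100, weight = 5.
  m = 0110 → c = 101010101, weight = 5.
  m = 1110 → c = 000111110, weight = 5.
  m = 0001 → c = 100000111, weight = 4.
  m = 1001 → c = 001101100, weight = 4.
  m = 0101 → c = 001100101, weight = 4.
  m = 1101 → c = 100001110, weight = 4.
  m = 0011 → c = 100110000, weight = 3.
  m = 1011 → c = 001011011, weight = 5.
  m = 0111 → c = 001010010, weight = 3.
  m = 1111 → c = 100111001, weight = 5.
Tally weights:
  weight 0: 1 codewords.
  weight 2: 1 codewords.
  weight 3: 2 codewords.
  weight 4: 5 codewords.
  weight 5: 6 codewords.
  weight 6: 1 codewords.
Minimum distance d = smallest w > 0 with A_w > 0 = 2.
Sanity: Σ A_w = 16 = 2^4 = 16 ✓.


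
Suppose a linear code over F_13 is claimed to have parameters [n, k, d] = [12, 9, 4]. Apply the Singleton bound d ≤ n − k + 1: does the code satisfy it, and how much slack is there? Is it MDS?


Singleton RHS = n − k + 1 = 4, slack = 0, bound satisfied, MDS.

Singleton bound: d ≤ n − k + 1.
Here n = 12, k = 9, so n − k + 1 = 4.
Given d = 4, check d ≤ 4: YES.
Slack = (n − k + 1) − d = 0.
The code is MDS (slack = 0).
Description: the claimed parameters are [12, 9, 4]_13; such a code would be MDS (meets Singleton bound).


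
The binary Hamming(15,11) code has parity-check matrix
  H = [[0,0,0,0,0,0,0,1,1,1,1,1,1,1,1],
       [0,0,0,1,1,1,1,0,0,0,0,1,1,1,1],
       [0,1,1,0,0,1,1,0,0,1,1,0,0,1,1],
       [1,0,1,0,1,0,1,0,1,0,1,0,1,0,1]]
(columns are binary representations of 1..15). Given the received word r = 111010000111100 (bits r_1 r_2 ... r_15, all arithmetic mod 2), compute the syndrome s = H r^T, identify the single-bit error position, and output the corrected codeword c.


s = (0, 1, 0, 1)^T, error position = 5, corrected codeword c = 111000000111100

Compute s = H r^T mod 2 one row at a time:
  s_1 = 0 + 0 + 1 + 1 + 1 + 1 + 0 + 0 = 4 ≡ 0 (mod 2).
  s_2 = 0 + 1 + 0 + 0 + 1 + 1 + 0 + 0 = 3 ≡ 1 (mod 2).
  s_3 = 1 + 1 + 0 + 0 + 1 + 1 + 0 + 0 = 4 ≡ 0 (mod 2).
  s_4 = 1 + 1 + 1 + 0 + 0 + 1 + 1 + 0 = 5 ≡ 1 (mod 2).
s = (0, 1, 0, 1)^T — this equals column 5 of H (binary 0101), so error is at position 5.
Correct: flip bit 5 of r = 111010000111100 to get c = 111000000111100.


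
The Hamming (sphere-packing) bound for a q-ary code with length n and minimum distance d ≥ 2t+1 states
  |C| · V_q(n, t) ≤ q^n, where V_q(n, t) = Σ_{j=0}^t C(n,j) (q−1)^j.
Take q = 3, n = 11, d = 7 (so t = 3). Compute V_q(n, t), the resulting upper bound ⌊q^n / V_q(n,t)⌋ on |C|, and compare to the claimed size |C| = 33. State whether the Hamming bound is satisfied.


V_q(n, t) = 1563, q^n = 177147, Hamming bound = 113, |C| = 33 ≤ bound (satisfied).

Step 1: Compute V_q(n, t) = Σ_{j=0}^3 C(n, j) (q−1)^j.
  j = 0: C(11,0)·(2)^0 = 1·1 = 1.
  j = 1: C(11,1)·(2)^1 = 11·2 = 22.
  j = 2: C(11,2)·(2)^2 = 55·4 = 220.
  j = 3: C(11,3)·(2)^3 = 165·8 = 1320.
  V_q(n, t) = 1 + 22 + 220 + 1320 = 1563.
Step 2: q^n = 3^11 = 177147.
Step 3: Hamming bound ⌊q^n / V_q(n,t)⌋ = ⌊177147/1563⌋ = 113.
Step 4: Compare |C| = 33 to 113: satisfied.
The claimed |C| lies below the Hamming bound.


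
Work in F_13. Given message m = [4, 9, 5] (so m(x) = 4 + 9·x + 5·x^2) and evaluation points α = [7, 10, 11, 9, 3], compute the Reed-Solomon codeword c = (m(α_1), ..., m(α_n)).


c = [0, 9, 6, 9, 11]

Message polynomial: m(x) = 4 + 9·x + 5·x^2 (mod 13).
For each evaluation point α_i, compute m(α_i) mod 13:
  α_1 = 7: Horner steps 5 → 5 → 0, so m(7) = 0.
  α_2 = 10: Horner steps 5 → 7 → 9, so m(10) = 9.
  α_3 = 11: Horner steps 5 → 12 → 6, so m(11) = 6.
  α_4 = 9: Horner steps 5 → 2 → 9, so m(9) = 9.
  α_5 = 3: Horner steps 5 → 11 → 11, so m(3) = 11.
Codeword c = [0, 9, 6, 9, 11] ∈ F_13^5.


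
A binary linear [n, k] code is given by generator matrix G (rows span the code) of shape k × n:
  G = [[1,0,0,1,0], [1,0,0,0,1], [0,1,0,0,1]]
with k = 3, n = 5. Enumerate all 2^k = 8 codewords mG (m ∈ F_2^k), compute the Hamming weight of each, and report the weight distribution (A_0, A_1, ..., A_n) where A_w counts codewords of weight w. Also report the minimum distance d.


Weight distribution: A_0 = 1, A_2 = 6, A_4 = 1. Minimum distance d = 2.

Enumerate all 2^3 = 8 messages m ∈ F_2^3.
For each, compute codeword c = mG in F_2^5, then tally its weight.
  m = 000 → c = 00000, weight = 0.
  m = 100 → c = 10010, weight = 2.
  m = 010 → c = 10001, weight = 2.
  m = 110 → c = 00011, weight = 2.
  m = 001 → c = 01001, weight = 2.
  m = 101 → c = 11011, weight = 4.
  m = 011 → c = 11000, weight = 2.
  m = 111 → c = 01010, weight = 2.
Tally weights:
  weight 0: 1 codewords.
  weight 2: 6 codewords.
  weight 4: 1 codewords.
Minimum distance d = smallest w > 0 with A_w > 0 = 2.
Sanity: Σ A_w = 8 = 2^3 = 8 ✓.


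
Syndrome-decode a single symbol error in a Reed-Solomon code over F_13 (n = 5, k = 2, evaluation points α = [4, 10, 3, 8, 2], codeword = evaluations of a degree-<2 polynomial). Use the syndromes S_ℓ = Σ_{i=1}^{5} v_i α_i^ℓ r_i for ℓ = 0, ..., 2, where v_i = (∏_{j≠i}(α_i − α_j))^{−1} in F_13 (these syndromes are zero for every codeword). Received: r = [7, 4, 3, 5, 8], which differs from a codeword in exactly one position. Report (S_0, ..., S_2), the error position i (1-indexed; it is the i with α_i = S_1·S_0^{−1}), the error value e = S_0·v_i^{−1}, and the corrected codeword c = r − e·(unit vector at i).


S = (7, 8, 11), error at position 3, error magnitude e = 2, c = [7, 4, 1, 5, 8].

Step 1: column multipliers v_i = (∏_{j≠i}(α_i − α_j))^{−1} mod 13.
  i = 1 (α = 4): (4−10)(4−3)(4−8)(4−2) = (−6)·1·(−4)·2 = 48 ≡ 9, so v_1 = 9^{−1} = 3 (mod 13).
  i = 2 (α = 10): (10−4)(10−3)(10−8)(10−2) = 6·7·2·8 = 672 ≡ 9, so v_2 = 9^{−1} = 3 (mod 13).
  i = 3 (α = 3): (3−4)(3−10)(3−8)(3−2) = (−1)·(−7)·(−5)·1 = −35 ≡ 4, so v_3 = 4^{−1} = 10 (mod 13).
  i = 4 (α = 8): (8−4)(8−10)(8−3)(8−2) = 4·(−2)·5·6 = −240 ≡ 7, so v_4 = 7^{−1} = 2 (mod 13).
  i = 5 (α = 2): (2−4)(2−10)(2−3)(2−8) = (−2)·(−8)·(−1)·(−6) = 96 ≡ 5, so v_5 = 5^{−1} = 8 (mod 13).
  v = [3, 3, 10, 2, 8].
Step 2: syndromes of r = [7, 4, 3, 5, 8] (all sums mod 13).
  S_0 = Σ v_i r_i = 3·7 + 3·4 + 10·3 + 2·5 + 8·8 = 137 ≡ 7.
  S_1 = Σ v_i α_i r_i = 3·4·7 + 3·10·4 + 10·3·3 + 2·8·5 + 8·2·8 = 502 ≡ 8.
  α_i^2 mod 13 = [3, 9, 9, 12, 4].
  S_2 = Σ v_i α_i^2 r_i = 3·3·7 + 3·9·4 + 10·9·3 + 2·12·5 + 8·4·8 = 817 ≡ 11.
  S = (7, 8, 11) ≠ 0, so r is not a codeword (an error is present).
Step 3: locate the error. For a single error e at position i, S_ℓ = v_i·e·α_i^ℓ, so α_err = S_1/S_0.
  S_0^{−1} = 7^{−1} = 2 (mod 13), so α_err = 8·2 = 16 ≡ 3 = α_3. Error position i = 3.
  Consistency check: S_2/S_1 = 11·5 = 55 ≡ 3 = α_err ✓ (single-error assumption holds).
Step 4: error magnitude e = S_0/v_3 = S_0·∏_{j≠3}(α_3 − α_j) = 7·4 = 28 ≡ 2 (mod 13).
Step 5: correct position 3: c_3 = r_3 − e = 3 − 2 ≡ 1 (mod 13). Hence c = [7, 4, 1, 5, 8].
  Check: interpolating c through the α_i gives m(x) = 9 + 6·x (degree < 2) with m(α_i) = c_i for every i, so c is indeed a codeword.


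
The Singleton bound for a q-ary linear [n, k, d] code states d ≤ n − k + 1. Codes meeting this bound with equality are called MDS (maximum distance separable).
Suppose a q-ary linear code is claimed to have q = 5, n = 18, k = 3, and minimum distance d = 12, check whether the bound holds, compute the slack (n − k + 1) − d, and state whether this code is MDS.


Singleton RHS = n − k + 1 = 16, slack = 4, bound satisfied, not MDS.

Singleton bound: d ≤ n − k + 1.
Here n = 18, k = 3, so n − k + 1 = 16.
Given d = 12, check d ≤ 16: YES.
Slack = (n − k + 1) − d = 4.
The code is NOT MDS (slack = 4 > 0).
Description: the claimed parameters are [18, 3, 12]_5; such a code would be non-MDS.


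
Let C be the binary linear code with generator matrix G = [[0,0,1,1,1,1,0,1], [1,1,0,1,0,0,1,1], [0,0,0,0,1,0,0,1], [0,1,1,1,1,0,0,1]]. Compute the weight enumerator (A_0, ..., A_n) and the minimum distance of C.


Weight distribution: A_0 = 1, A_2 = 2, A_3 = 2, A_4 = 3, A_5 = 6, A_6 = 2. Minimum distance d = 2.

Enumerate all 2^4 = 16 messages m ∈ F_2^4.
For each, compute codeword c = mG in F_2^8, then tally its weight.
  m = 0000 → c = 00000000, weight = 0.
  m = 1000 → c = 00111101, weight = 5.
  m = 0100 → c = 11010011, weight = 5.
  m = 1100 → c = 11101110, weight = 6.
  m = 0010 → c = 00001001, weight = 2.
  m = 1010 → c = 00110100, weight = 3.
  m = 0110 → c = 11011010, weight = 5.
  m = 1110 → c = 11100111, weight = 6.
  m = 0001 → c = 01111001, weight = 5.
  m = 1001 → c = 01000100, weight = 2.
  m = 0101 → c = 10101010, weight = 4.
  m = 1101 → c = 10010111, weight = 5.
  m = 0011 → c = 01110000, weight = 3.
  m = 1011 → c = 01001101, weight = 4.
  m = 0111 → c = 10100011, weight = 4.
  m = 1111 → c = 10011110, weight = 5.
Tally weights:
  weight 0: 1 codewords.
  weight 2: 2 codewords.
  weight 3: 2 codewords.
  weight 4: 3 codewords.
  weight 5: 6 codewords.
  weight 6: 2 codewords.
Minimum distance d = smallest w > 0 with A_w > 0 = 2.
Sanity: Σ A_w = 16 = 2^4 = 16 ✓.


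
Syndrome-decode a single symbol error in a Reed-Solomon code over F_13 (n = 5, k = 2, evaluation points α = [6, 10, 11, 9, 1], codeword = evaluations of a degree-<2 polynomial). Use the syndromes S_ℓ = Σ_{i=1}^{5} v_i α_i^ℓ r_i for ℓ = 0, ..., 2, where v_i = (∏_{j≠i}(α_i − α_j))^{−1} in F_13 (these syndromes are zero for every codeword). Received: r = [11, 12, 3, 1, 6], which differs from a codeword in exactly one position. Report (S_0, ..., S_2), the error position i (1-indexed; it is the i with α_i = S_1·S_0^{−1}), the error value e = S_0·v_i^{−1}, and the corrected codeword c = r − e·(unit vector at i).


S = (12, 3, 4), error at position 2, error magnitude e = 10, c = [11, 2, 3, 1, 6].

Step 1: column multipliers v_i = (∏_{j≠i}(α_i − α_j))^{−1} mod 13.
  i = 1 (α = 6): (6−10)(6−11)(6−9)(6−1) = (−4)·(−5)·(−3)·5 = −300 ≡ 12, so v_1 = 12^{−1} = 12 (mod 13).
  i = 2 (α = 10): (10−6)(10−11)(10−9)(10−1) = 4·(−1)·1·9 = −36 ≡ 3, so v_2 = 3^{−1} = 9 (mod 13).
  i = 3 (α = 11): (11−6)(11−10)(11−9)(11−1) = 5·1·2·10 = 100 ≡ 9, so v_3 = 9^{−1} = 3 (mod 13).
  i = 4 (α = 9): (9−6)(9−10)(9−11)(9−1) = 3·(−1)·(−2)·8 = 48 ≡ 9, so v_4 = 9^{−1} = 3 (mod 13).
  i = 5 (α = 1): (1−6)(1−10)(1−11)(1−9) = (−5)·(−9)·(−10)·(−8) = 3600 ≡ 12, so v_5 = 12^{−1} = 12 (mod 13).
  v = [12, 9, 3, 3, 12].
Step 2: syndromes of r = [11, 12, 3, 1, 6] (all sums mod 13).
  S_0 = Σ v_i r_i = 12·11 + 9·12 + 3·3 + 3·1 + 12·6 = 324 ≡ 12.
  S_1 = Σ v_i α_i r_i = 12·6·11 + 9·10·12 + 3·11·3 + 3·9·1 + 12·1·6 = 2070 ≡ 3.
  α_i^2 mod 13 = [10, 9, 4, 3, 1].
  S_2 = Σ v_i α_i^2 r_i = 12·10·11 + 9·9·12 + 3·4·3 + 3·3·1 + 12·1·6 = 2409 ≡ 4.
  S = (12, 3, 4) ≠ 0, so r is not a codeword (an error is present).
Step 3: locate the error. For a single error e at position i, S_ℓ = v_i·e·α_i^ℓ, so α_err = S_1/S_0.
  S_0^{−1} = 12^{−1} = 12 (mod 13), so α_err = 3·12 = 36 ≡ 10 = α_2. Error position i = 2.
  Consistency check: S_2/S_1 = 4·9 = 36 ≡ 10 = α_err ✓ (single-error assumption holds).
Step 4: error magnitude e = S_0/v_2 = S_0·∏_{j≠2}(α_2 − α_j) = 12·3 = 36 ≡ 10 (mod 13).
Step 5: correct position 2: c_2 = r_2 − e = 12 − 10 ≡ 2 (mod 13). Hence c = [11, 2, 3, 1, 6].
  Check: interpolating c through the α_i gives m(x) = 5 + 1·x (degree < 2) with m(α_i) = c_i for every i, so c is indeed a codeword.


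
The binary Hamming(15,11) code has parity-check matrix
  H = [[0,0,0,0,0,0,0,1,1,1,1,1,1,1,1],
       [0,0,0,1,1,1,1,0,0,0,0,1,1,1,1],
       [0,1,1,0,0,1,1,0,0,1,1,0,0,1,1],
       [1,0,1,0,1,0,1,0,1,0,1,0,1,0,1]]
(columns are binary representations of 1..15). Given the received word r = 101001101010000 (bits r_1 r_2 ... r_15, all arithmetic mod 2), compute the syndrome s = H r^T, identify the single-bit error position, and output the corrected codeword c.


s = (0, 0, 0, 1)^T, error position = 1, corrected codeword c = 001001101010000

Compute s = H r^T mod 2 one row at a time:
  s_1 = 0 + 1 + 0 + 1 + 0 + 0 + 0 + 0 = 2 ≡ 0 (mod 2).
  s_2 = 0 + 0 + 1 + 1 + 0 + 0 + 0 + 0 = 2 ≡ 0 (mod 2).
  s_3 = 0 + 1 + 1 + 1 + 0 + 1 + 0 + 0 = 4 ≡ 0 (mod 2).
  s_4 = 1 + 1 + 0 + 1 + 1 + 1 + 0 + 0 = 5 ≡ 1 (mod 2).
s = (0, 0, 0, 1)^T — this equals column 1 of H (binary 0001), so error is at position 1.
Correct: flip bit 1 of r = 101001101010000 to get c = 001001101010000.


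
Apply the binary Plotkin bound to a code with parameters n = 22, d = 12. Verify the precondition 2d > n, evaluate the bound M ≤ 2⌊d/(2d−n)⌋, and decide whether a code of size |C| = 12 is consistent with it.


Plotkin bound M ≤ 12; given |C| = 12 ≤ bound (satisfied).

Check applicability: 2d = 24, n = 22.
2d − n = 2 > 0, so Plotkin applies.
Compute d/(2d−n) = 12/2 ≈ 6.0000.
⌊d/(2d−n)⌋ = 6.
Plotkin bound: M ≤ 2·6 = 12.
Given |C| = 12, check: satisfied.
This |C| is at the Plotkin bound.


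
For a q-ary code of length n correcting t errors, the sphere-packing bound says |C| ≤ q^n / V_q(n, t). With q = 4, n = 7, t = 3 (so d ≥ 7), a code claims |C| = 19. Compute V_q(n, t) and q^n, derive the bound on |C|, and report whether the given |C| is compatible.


V_q(n, t) = 1156, q^n = 16384, Hamming bound = 14, |C| = 19 > bound (violated).

Step 1: Compute V_q(n, t) = Σ_{j=0}^3 C(n, j) (q−1)^j.
  j = 0: C(7,0)·(3)^0 = 1·1 = 1.
  j = 1: C(7,1)·(3)^1 = 7·3 = 21.
  j = 2: C(7,2)·(3)^2 = 21·9 = 189.
  j = 3: C(7,3)·(3)^3 = 35·27 = 945.
  V_q(n, t) = 1 + 21 + 189 + 945 = 1156.
Step 2: q^n = 4^7 = 16384.
Step 3: Hamming bound ⌊q^n / V_q(n,t)⌋ = ⌊16384/1156⌋ = 14.
Step 4: Compare |C| = 19 to 14: violated.
The claimed |C| lies above the Hamming bound, so no 4-ary code of length 7 with d ≥ 7 can have 19 codewords.


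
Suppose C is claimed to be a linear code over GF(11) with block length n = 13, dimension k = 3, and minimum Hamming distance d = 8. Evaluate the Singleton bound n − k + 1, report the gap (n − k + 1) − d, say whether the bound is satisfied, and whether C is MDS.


Singleton RHS = n − k + 1 = 11, slack = 3, bound satisfied, not MDS.

Singleton bound: d ≤ n − k + 1.
Here n = 13, k = 3, so n − k + 1 = 11.
Given d = 8, check d ≤ 11: YES.
Slack = (n − k + 1) − d = 3.
The code is NOT MDS (slack = 3 > 0).
Description: the claimed parameters are [13, 3, 8]_11; such a code would be non-MDS.


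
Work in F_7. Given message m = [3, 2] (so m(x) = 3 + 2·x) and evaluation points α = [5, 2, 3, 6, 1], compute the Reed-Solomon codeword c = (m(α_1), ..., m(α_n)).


c = [6, 0, 2, 1, 5]

Message polynomial: m(x) = 3 + 2·x (mod 7).
For each evaluation point α_i, compute m(α_i) mod 7:
  α_1 = 5: Horner steps 2 → 6, so m(5) = 6.
  α_2 = 2: Horner steps 2 → 0, so m(2) = 0.
  α_3 = 3: Horner steps 2 → 2, so m(3) = 2.
  α_4 = 6: Horner steps 2 → 1, so m(6) = 1.
  α_5 = 1: Horner steps 2 → 5, so m(1) = 5.
Codeword c = [6, 0, 2, 1, 5] ∈ F_7^5.


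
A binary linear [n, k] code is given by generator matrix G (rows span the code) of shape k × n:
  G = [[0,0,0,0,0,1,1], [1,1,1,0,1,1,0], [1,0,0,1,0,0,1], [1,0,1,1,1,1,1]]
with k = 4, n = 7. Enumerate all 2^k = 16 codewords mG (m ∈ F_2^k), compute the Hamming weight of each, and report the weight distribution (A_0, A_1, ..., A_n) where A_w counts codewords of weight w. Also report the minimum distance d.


Weight distribution: A_0 = 1, A_2 = 2, A_3 = 6, A_4 = 3, A_5 = 2, A_6 = 2. Minimum distance d = 2.

Enumerate all 2^4 = 16 messages m ∈ F_2^4.
For each, compute codeword c = mG in F_2^7, then tally its weight.
  m = 0000 → c = 0000000, weight = 0.
  m = 1000 → c = 0000011, weight = 2.
  m = 0100 → c = 1110110, weight = 5.
  m = 1100 → c = 1110101, weight = 5.
  m = 0010 → c = 1001001, weight = 3.
  m = 1010 → c = 1001010, weight = 3.
  m = 0110 → c = 0111111, weight = 6.
  m = 1110 → c = 0111100, weight = 4.
  m = 0001 → c = 1011111, weight = 6.
  m = 1001 → c = 1011100, weight = 4.
  m = 0101 → c = 0101001, weight = 3.
  m = 1101 → c = 0101010, weight = 3.
  m = 0011 → c = 0010110, weight = 3.
  m = 1011 → c = 0010101, weight = 3.
  m = 0111 → c = 1100000, weight = 2.
  m = 1111 → c = 1100011, weight = 4.
Tally weights:
  weight 0: 1 codewords.
  weight 2: 2 codewords.
  weight 3: 6 codewords.
  weight 4: 3 codewords.
  weight 5: 2 codewords.
  weight 6: 2 codewords.
Minimum distance d = smallest w > 0 with A_w > 0 = 2.
Sanity: Σ A_w = 16 = 2^4 = 16 ✓.


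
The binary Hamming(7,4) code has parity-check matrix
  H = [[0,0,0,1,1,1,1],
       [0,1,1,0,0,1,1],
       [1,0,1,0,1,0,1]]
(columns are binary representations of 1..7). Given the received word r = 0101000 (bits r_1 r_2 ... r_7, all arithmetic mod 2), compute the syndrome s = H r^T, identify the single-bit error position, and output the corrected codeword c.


s = (1, 1, 0)^T, error position = 6, corrected codeword c = 0101010

Compute s = H r^T mod 2 one row at a time:
  s_1 = 1 + 0 + 0 + 0 = 1 ≡ 1 (mod 2).
  s_2 = 1 + 0 + 0 + 0 = 1 ≡ 1 (mod 2).
  s_3 = 0 + 0 + 0 + 0 = 0 ≡ 0 (mod 2).
s = (1, 1, 0)^T — this equals column 6 of H (binary 110), so error is at position 6.
Correct: flip bit 6 of r = 0101000 to get c = 0101010.


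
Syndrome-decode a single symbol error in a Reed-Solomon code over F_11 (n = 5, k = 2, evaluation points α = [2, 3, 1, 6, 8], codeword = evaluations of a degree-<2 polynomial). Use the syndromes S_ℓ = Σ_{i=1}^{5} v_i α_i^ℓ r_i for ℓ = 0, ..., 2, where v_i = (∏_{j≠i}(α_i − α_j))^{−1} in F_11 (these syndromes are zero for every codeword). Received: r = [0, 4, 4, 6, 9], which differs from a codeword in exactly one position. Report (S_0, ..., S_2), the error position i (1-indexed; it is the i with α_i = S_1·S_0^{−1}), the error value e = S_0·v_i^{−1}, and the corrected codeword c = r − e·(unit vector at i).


S = (1, 3, 9), error at position 2, error magnitude e = 8, c = [0, 7, 4, 6, 9].

Step 1: column multipliers v_i = (∏_{j≠i}(α_i − α_j))^{−1} mod 11.
  i = 1 (α = 2): (2−3)(2−1)(2−6)(2−8) = (−1)·1·(−4)·(−6) = −24 ≡ 9, so v_1 = 9^{−1} = 5 (mod 11).
  i = 2 (α = 3): (3−2)(3−1)(3−6)(3−8) = 1·2·(−3)·(−5) = 30 ≡ 8, so v_2 = 8^{−1} = 7 (mod 11).
  i = 3 (α = 1): (1−2)(1−3)(1−6)(1−8) = (−1)·(−2)·(−5)·(−7) = 70 ≡ 4, so v_3 = 4^{−1} = 3 (mod 11).
  i = 4 (α = 6): (6−2)(6−3)(6−1)(6−8) = 4·3·5·(−2) = −120 ≡ 1, so v_4 = 1^{−1} = 1 (mod 11).
  i = 5 (α = 8): (8−2)(8−3)(8−1)(8−6) = 6·5·7·2 = 420 ≡ 2, so v_5 = 2^{−1} = 6 (mod 11).
  v = [5, 7, 3, 1, 6].
Step 2: syndromes of r = [0, 4, 4, 6, 9] (all sums mod 11).
  S_0 = Σ v_i r_i = 5·0 + 7·4 + 3·4 + 1·6 + 6·9 = 100 ≡ 1.
  S_1 = Σ v_i α_i r_i = 5·2·0 + 7·3·4 + 3·1·4 + 1·6·6 + 6·8·9 = 564 ≡ 3.
  α_i^2 mod 11 = [4, 9, 1, 3, 9].
  S_2 = Σ v_i α_i^2 r_i = 5·4·0 + 7·9·4 + 3·1·4 + 1·3·6 + 6·9·9 = 768 ≡ 9.
  S = (1, 3, 9) ≠ 0, so r is not a codeword (an error is present).
Step 3: locate the error. For a single error e at position i, S_ℓ = v_i·e·α_i^ℓ, so α_err = S_1/S_0.
  S_0^{−1} = 1^{−1} = 1 (mod 11), so α_err = 3·1 = 3 ≡ 3 = α_2. Error position i = 2.
  Consistency check: S_2/S_1 = 9·4 = 36 ≡ 3 = α_err ✓ (single-error assumption holds).
Step 4: error magnitude e = S_0/v_2 = S_0·∏_{j≠2}(α_2 − α_j) = 1·8 = 8 ≡ 8 (mod 11).
Step 5: correct position 2: c_2 = r_2 − e = 4 − 8 ≡ 7 (mod 11). Hence c = [0, 7, 4, 6, 9].
  Check: interpolating c through the α_i gives m(x) = 8 + 7·x (degree < 2) with m(α_i) = c_i for every i, so c is indeed a codeword.


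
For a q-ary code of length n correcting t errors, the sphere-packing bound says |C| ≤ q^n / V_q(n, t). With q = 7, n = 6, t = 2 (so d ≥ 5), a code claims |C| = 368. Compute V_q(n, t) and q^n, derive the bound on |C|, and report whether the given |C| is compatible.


V_q(n, t) = 577, q^n = 117649, Hamming bound = 203, |C| = 368 > bound (violated).

Step 1: Compute V_q(n, t) = Σ_{j=0}^2 C(n, j) (q−1)^j.
  j = 0: C(6,0)·(6)^0 = 1·1 = 1.
  j = 1: C(6,1)·(6)^1 = 6·6 = 36.
  j = 2: C(6,2)·(6)^2 = 15·36 = 540.
  V_q(n, t) = 1 + 36 + 540 = 577.
Step 2: q^n = 7^6 = 117649.
Step 3: Hamming bound ⌊q^n / V_q(n,t)⌋ = ⌊117649/577⌋ = 203.
Step 4: Compare |C| = 368 to 203: violated.
The claimed |C| lies above the Hamming bound, so no 7-ary code of length 6 with d ≥ 5 can have 368 codewords.


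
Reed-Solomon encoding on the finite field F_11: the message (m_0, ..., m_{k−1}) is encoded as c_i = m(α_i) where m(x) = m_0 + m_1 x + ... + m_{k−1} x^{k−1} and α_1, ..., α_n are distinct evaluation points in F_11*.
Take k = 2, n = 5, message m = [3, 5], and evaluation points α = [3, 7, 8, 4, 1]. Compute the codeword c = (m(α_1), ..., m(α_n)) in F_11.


c = [7, 5, 10, 1, 8]

Message polynomial: m(x) = 3 + 5·x (mod 11).
For each evaluation point α_i, compute m(α_i) mod 11:
  α_1 = 3: Horner steps 5 → 7, so m(3) = 7.
  α_2 = 7: Horner steps 5 → 5, so m(7) = 5.
  α_3 = 8: Horner steps 5 → 10, so m(8) = 10.
  α_4 = 4: Horner steps 5 → 1, so m(4) = 1.
  α_5 = 1: Horner steps 5 → 8, so m(1) = 8.
Codeword c = [7, 5, 10, 1, 8] ∈ F_11^5.


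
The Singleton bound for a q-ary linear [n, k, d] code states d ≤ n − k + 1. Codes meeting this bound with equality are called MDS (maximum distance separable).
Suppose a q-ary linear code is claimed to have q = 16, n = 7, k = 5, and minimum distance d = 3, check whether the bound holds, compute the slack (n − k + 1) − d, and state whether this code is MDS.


Singleton RHS = n − k + 1 = 3, slack = 0, bound satisfied, MDS.

Singleton bound: d ≤ n − k + 1.
Here n = 7, k = 5, so n − k + 1 = 3.
Given d = 3, check d ≤ 3: YES.
Slack = (n − k + 1) − d = 0.
The code is MDS (slack = 0).
Description: the claimed parameters are [7, 5, 3]_16; such a code would be MDS (meets Singleton bound).


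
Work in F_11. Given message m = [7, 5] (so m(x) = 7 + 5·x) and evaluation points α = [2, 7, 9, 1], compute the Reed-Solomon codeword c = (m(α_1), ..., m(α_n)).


c = [6, 9, 8, 1]

Message polynomial: m(x) = 7 + 5·x (mod 11).
For each evaluation point α_i, compute m(α_i) mod 11:
  α_1 = 2: Horner steps 5 → 6, so m(2) = 6.
  α_2 = 7: Horner steps 5 → 9, so m(7) = 9.
  α_3 = 9: Horner steps 5 → 8, so m(9) = 8.
  α_4 = 1: Horner steps 5 → 1, so m(1) = 1.
Codeword c = [6, 9, 8, 1] ∈ F_11^4.


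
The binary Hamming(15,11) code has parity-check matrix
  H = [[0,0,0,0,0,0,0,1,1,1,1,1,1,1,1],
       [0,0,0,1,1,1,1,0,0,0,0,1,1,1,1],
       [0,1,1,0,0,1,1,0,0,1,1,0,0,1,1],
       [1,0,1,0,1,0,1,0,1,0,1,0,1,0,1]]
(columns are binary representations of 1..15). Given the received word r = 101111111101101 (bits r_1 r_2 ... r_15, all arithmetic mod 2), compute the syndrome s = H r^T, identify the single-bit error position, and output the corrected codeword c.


s = (0, 1, 1, 1)^T, error position = 7, corrected codeword c = 101111011101101

Compute s = H r^T mod 2 one row at a time:
  s_1 = 1 + 1 + 1 + 0 + 1 + 1 + 0 + 1 = 6 ≡ 0 (mod 2).
  s_2 = 1 + 1 + 1 + 1 + 1 + 1 + 0 + 1 = 7 ≡ 1 (mod 2).
  s_3 = 0 + 1 + 1 + 1 + 1 + 0 + 0 + 1 = 5 ≡ 1 (mod 2).
  s_4 = 1 + 1 + 1 + 1 + 1 + 0 + 1 + 1 = 7 ≡ 1 (mod 2).
s = (0, 1, 1, 1)^T — this equals column 7 of H (binary 0111), so error is at position 7.
Correct: flip bit 7 of r = 101111111101101 to get c = 101111011101101.


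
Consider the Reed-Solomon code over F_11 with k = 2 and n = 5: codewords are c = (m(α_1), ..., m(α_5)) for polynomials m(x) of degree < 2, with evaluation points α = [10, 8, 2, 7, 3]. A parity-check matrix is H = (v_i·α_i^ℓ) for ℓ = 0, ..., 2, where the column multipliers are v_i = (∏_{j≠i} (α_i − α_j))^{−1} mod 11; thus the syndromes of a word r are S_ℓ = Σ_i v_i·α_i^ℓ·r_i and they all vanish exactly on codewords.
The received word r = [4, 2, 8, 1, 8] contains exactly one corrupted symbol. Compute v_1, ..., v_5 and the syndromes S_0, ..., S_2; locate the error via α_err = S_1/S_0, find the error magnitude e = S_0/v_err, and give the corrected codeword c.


S = (5, 10, 9), error at position 3, error magnitude e = 1, c = [4, 2, 7, 1, 8].

Step 1: column multipliers v_i = (∏_{j≠i}(α_i − α_j))^{−1} mod 11.
  i = 1 (α = 10): (10−8)(10−2)(10−7)(10−3) = 2·8·3·7 = 336 ≡ 6, so v_1 = 6^{−1} = 2 (mod 11).
  i = 2 (α = 8): (8−10)(8−2)(8−7)(8−3) = (−2)·6·1·5 = −60 ≡ 6, so v_2 = 6^{−1} = 2 (mod 11).
  i = 3 (α = 2): (2−10)(2−8)(2−7)(2−3) = (−8)·(−6)·(−5)·(−1) = 240 ≡ 9, so v_3 = 9^{−1} = 5 (mod 11).
  i = 4 (α = 7): (7−10)(7−8)(7−2)(7−3) = (−3)·(−1)·5·4 = 60 ≡ 5, so v_4 = 5^{−1} = 9 (mod 11).
  i = 5 (α = 3): (3−10)(3−8)(3−2)(3−7) = (−7)·(−5)·1·(−4) = −140 ≡ 3, so v_5 = 3^{−1} = 4 (mod 11).
  v = [2, 2, 5, 9, 4].
Step 2: syndromes of r = [4, 2, 8, 1, 8] (all sums mod 11).
  S_0 = Σ v_i r_i = 2·4 + 2·2 + 5·8 + 9·1 + 4·8 = 93 ≡ 5.
  S_1 = Σ v_i α_i r_i = 2·10·4 + 2·8·2 + 5·2·8 + 9·7·1 + 4·3·8 = 351 ≡ 10.
  α_i^2 mod 11 = [1, 9, 4, 5, 9].
  S_2 = Σ v_i α_i^2 r_i = 2·1·4 + 2·9·2 + 5·4·8 + 9·5·1 + 4·9·8 = 537 ≡ 9.
  S = (5, 10, 9) ≠ 0, so r is not a codeword (an error is present).
Step 3: locate the error. For a single error e at position i, S_ℓ = v_i·e·α_i^ℓ, so α_err = S_1/S_0.
  S_0^{−1} = 5^{−1} = 9 (mod 11), so α_err = 10·9 = 90 ≡ 2 = α_3. Error position i = 3.
  Consistency check: S_2/S_1 = 9·10 = 90 ≡ 2 = α_err ✓ (single-error assumption holds).
Step 4: error magnitude e = S_0/v_3 = S_0·∏_{j≠3}(α_3 − α_j) = 5·9 = 45 ≡ 1 (mod 11).
Step 5: correct position 3: c_3 = r_3 − e = 8 − 1 ≡ 7 (mod 11). Hence c = [4, 2, 7, 1, 8].
  Check: interpolating c through the α_i gives m(x) = 5 + 1·x (degree < 2) with m(α_i) = c_i for every i, so c is indeed a codeword.
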